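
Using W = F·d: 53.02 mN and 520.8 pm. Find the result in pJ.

27.612816 pJ

53.02 × 10⁻³ × 520.8 × 10⁻¹² = 27612.816 × 10⁻¹⁵ J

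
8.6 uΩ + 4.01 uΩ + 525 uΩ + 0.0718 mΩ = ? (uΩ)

In uΩ:
  8.6 uΩ → 8.6
  4.01 uΩ → 4.01
  525 uΩ → 525
  0.0718 mΩ = 0.0718e3 uΩ = 71.8
Sum: 8.6 + 4.01 + 525 + 71.8 = 609.41

609.41 uΩ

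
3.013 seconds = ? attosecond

3013000000000000000 attoseconds

(no prefix) = 10⁰, atto = 10⁻¹⁸; factor is 10¹⁸.
3.013 × 10¹⁸ = 3013000000000000000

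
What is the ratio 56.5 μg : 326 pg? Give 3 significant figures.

(56.5e-6) / (326e-12) = 0.1733e6

173000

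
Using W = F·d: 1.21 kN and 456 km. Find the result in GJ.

0.55176 GJ

1.21 × 10^3 × 456 × 10^3 = 551.76 × 10^6 J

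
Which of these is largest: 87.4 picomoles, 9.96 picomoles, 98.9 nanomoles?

98.9 nanomoles

87.4 picomoles = 0.0000000000874 moles
9.96 picomoles = 0.00000000000996 moles
98.9 nanomoles = 0.0000000989 moles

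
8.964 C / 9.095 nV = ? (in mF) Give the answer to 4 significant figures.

(8.964) / (9.095e-9) = 0.985596e9 F

985600000000 mF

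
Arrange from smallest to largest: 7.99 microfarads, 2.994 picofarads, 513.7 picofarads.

2.994 picofarads < 513.7 picofarads < 7.99 microfarads

7.99 microfarads = 0.00000799 farads
2.994 picofarads = 0.000000000002994 farads
513.7 picofarads = 0.0000000005137 farads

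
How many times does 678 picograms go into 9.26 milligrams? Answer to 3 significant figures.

13700000

(9.26 × 10⁻³) / (678 × 10⁻¹²) = 0.01366 × 10⁹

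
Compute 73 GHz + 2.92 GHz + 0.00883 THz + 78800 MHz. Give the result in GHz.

In GHz:
  73 GHz → 73
  2.92 GHz → 2.92
  0.00883 THz = 0.00883 × 10^3 GHz = 8.83
  78800 MHz = 78800 × 10^-3 GHz = 78.8
Sum: 73 + 2.92 + 8.83 + 78.8 = 163.55

163.55 GHz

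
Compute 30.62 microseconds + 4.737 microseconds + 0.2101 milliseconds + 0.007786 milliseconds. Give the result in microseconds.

In microseconds:
  30.62 microseconds → 30.62
  4.737 microseconds → 4.737
  0.2101 milliseconds = 0.2101 × 10^3 microseconds = 210.1
  0.007786 milliseconds = 0.007786 × 10^3 microseconds = 7.786
Sum: 30.62 + 4.737 + 210.1 + 7.786 = 253.243

253.243 microseconds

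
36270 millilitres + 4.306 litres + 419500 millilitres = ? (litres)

460.076 litres

In litres:
  36270 millilitres = 36270 × 10⁻³ litres = 36.27
  4.306 litres → 4.306
  419500 millilitres = 419500 × 10⁻³ litres = 419.5
Sum: 36.27 + 4.306 + 419.5 = 460.076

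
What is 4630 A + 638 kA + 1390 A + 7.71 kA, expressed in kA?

In kA:
  4630 A = 4630 × 10⁻³ kA = 4.63
  638 kA → 638
  1390 A = 1390 × 10⁻³ kA = 1.39
  7.71 kA → 7.71
Sum: 4.63 + 638 + 1.39 + 7.71 = 651.73

651.73 kA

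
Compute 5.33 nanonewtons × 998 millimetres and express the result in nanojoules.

5.33e-9 × 998e-3 = 5319.34e-12 J

5.31934 nanojoules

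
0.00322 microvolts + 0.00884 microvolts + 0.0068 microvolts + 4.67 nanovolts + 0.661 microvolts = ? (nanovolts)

In nanovolts:
  0.00322 microvolts = 0.00322e3 nanovolts = 3.22
  0.00884 microvolts = 0.00884e3 nanovolts = 8.84
  0.0068 microvolts = 0.0068e3 nanovolts = 6.8
  4.67 nanovolts → 4.67
  0.661 microvolts = 0.661e3 nanovolts = 661
Sum: 3.22 + 8.84 + 6.8 + 4.67 + 661 = 684.53

684.53 nanovolts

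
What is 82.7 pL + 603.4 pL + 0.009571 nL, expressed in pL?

695.671 pL

In pL:
  82.7 pL → 82.7
  603.4 pL → 603.4
  0.009571 nL = 0.009571e3 pL = 9.571
Sum: 82.7 + 603.4 + 9.571 = 695.671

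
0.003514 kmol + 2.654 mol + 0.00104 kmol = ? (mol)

7.208 mol

In mol:
  0.003514 kmol = 0.003514e3 mol = 3.514
  2.654 mol → 2.654
  0.00104 kmol = 0.00104e3 mol = 1.04
Sum: 3.514 + 2.654 + 1.04 = 7.208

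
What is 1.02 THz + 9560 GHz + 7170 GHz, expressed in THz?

17.75 THz

In THz:
  1.02 THz → 1.02
  9560 GHz = 9560 × 10^-3 THz = 9.56
  7170 GHz = 7170 × 10^-3 THz = 7.17
Sum: 1.02 + 9.56 + 7.17 = 17.75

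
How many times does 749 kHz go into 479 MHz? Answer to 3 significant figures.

(479e6) / (749e3) = 0.6395e3

640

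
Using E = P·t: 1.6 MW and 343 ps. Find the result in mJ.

0.5488 mJ

1.6e6 × 343e-12 = 548.8e-6 J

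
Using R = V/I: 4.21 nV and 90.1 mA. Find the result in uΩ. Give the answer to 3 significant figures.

(4.21e-9) / (90.1e-3) = 0.046726e-6 Ω

0.0467 uΩ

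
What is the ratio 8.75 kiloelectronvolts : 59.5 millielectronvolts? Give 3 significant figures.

(8.75e3) / (59.5e-3) = 0.1471e6

147000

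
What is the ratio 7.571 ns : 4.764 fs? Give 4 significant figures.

1589000

(7.571 × 10⁻⁹) / (4.764 × 10⁻¹⁵) = 1.5892 × 10⁶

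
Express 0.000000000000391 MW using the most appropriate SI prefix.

391 nW

= 391 × 10⁻⁹ W; 10⁻⁹ is nano.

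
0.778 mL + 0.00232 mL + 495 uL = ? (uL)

In uL:
  0.778 mL = 0.778 × 10^3 uL = 778
  0.00232 mL = 0.00232 × 10^3 uL = 2.32
  495 uL → 495
Sum: 778 + 2.32 + 495 = 1275.32

1275.32 uL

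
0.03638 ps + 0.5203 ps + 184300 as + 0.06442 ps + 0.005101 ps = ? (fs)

810.501 fs

In fs:
  0.03638 ps = 0.03638e3 fs = 36.38
  0.5203 ps = 0.5203e3 fs = 520.3
  184300 as = 184300e-3 fs = 184.3
  0.06442 ps = 0.06442e3 fs = 64.42
  0.005101 ps = 0.005101e3 fs = 5.101
Sum: 36.38 + 520.3 + 184.3 + 64.42 + 5.101 = 810.501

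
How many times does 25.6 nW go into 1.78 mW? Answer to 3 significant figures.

(1.78e-3) / (25.6e-9) = 0.06953e6

69500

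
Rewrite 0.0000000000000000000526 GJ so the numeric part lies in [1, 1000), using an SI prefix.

52.6 pJ

= 52.6e-12 J; 1e-12 is pico.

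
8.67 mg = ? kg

0.00000867 kg

milli = 10⁻³, kilo = 10³; factor is 10⁻⁶.
8.67 × 10⁻⁶ = 0.00000867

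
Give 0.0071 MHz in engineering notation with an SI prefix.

= 7.1 × 10^3 Hz; 10^3 is kilo.

7.1 kHz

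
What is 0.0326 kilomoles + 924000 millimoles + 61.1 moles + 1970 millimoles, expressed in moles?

In moles:
  0.0326 kilomoles = 0.0326e3 moles = 32.6
  924000 millimoles = 924000e-3 moles = 924
  61.1 moles → 61.1
  1970 millimoles = 1970e-3 moles = 1.97
Sum: 32.6 + 924 + 61.1 + 1.97 = 1019.67

1019.67 moles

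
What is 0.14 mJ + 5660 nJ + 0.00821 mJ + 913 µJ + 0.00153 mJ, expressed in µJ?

In µJ:
  0.14 mJ = 0.14e3 µJ = 140
  5660 nJ = 5660e-3 µJ = 5.66
  0.00821 mJ = 0.00821e3 µJ = 8.21
  913 µJ → 913
  0.00153 mJ = 0.00153e3 µJ = 1.53
Sum: 140 + 5.66 + 8.21 + 913 + 1.53 = 1068.4

1068.4 µJ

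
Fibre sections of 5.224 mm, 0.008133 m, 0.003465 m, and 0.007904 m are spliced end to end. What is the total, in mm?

24.726 mm

In mm:
  5.224 mm → 5.224
  0.008133 m = 0.008133 × 10³ mm = 8.133
  0.003465 m = 0.003465 × 10³ mm = 3.465
  0.007904 m = 0.007904 × 10³ mm = 7.904
Sum: 5.224 + 8.133 + 3.465 + 7.904 = 24.726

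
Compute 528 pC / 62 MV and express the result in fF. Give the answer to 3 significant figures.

(528 × 10^-12) / (62 × 10^6) = 8.5161 × 10^-18 F

0.00852 fF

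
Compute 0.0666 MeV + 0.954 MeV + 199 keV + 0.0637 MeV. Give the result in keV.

In keV:
  0.0666 MeV = 0.0666 × 10³ keV = 66.6
  0.954 MeV = 0.954 × 10³ keV = 954
  199 keV → 199
  0.0637 MeV = 0.0637 × 10³ keV = 63.7
Sum: 66.6 + 954 + 199 + 63.7 = 1283.3

1283.3 keV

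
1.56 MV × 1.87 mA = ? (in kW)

2.9172 kW

1.56e6 × 1.87e-3 = 2.9172e3 W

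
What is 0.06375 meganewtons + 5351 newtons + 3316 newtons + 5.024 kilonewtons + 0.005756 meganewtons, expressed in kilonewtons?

In kilonewtons:
  0.06375 meganewtons = 0.06375 × 10^3 kilonewtons = 63.75
  5351 newtons = 5351 × 10^-3 kilonewtons = 5.351
  3316 newtons = 3316 × 10^-3 kilonewtons = 3.316
  5.024 kilonewtons → 5.024
  0.005756 meganewtons = 0.005756 × 10^3 kilonewtons = 5.756
Sum: 63.75 + 5.351 + 3.316 + 5.024 + 5.756 = 83.197

83.197 kilonewtons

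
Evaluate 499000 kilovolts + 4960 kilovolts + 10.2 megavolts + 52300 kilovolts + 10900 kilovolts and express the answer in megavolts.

577.36 megavolts

In megavolts:
  499000 kilovolts = 499000 × 10^-3 megavolts = 499
  4960 kilovolts = 4960 × 10^-3 megavolts = 4.96
  10.2 megavolts → 10.2
  52300 kilovolts = 52300 × 10^-3 megavolts = 52.3
  10900 kilovolts = 10900 × 10^-3 megavolts = 10.9
Sum: 499 + 4.96 + 10.2 + 52.3 + 10.9 = 577.36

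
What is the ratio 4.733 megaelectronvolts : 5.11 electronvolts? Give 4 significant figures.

(4.733 × 10^6) / (5.11) = 0.92622 × 10^6

926200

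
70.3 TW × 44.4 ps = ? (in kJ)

3.12132 kJ

70.3e12 × 44.4e-12 = 3121.32 J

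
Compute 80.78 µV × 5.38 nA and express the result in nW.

0.0004345964 nW

80.78 × 10⁻⁶ × 5.38 × 10⁻⁹ = 434.5964 × 10⁻¹⁵ W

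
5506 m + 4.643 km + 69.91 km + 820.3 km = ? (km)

In km:
  5506 m = 5506e-3 km = 5.506
  4.643 km → 4.643
  69.91 km → 69.91
  820.3 km → 820.3
Sum: 5.506 + 4.643 + 69.91 + 820.3 = 900.359

900.359 km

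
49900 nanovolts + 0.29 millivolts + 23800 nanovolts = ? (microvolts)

In microvolts:
  49900 nanovolts = 49900 × 10⁻³ microvolts = 49.9
  0.29 millivolts = 0.29 × 10³ microvolts = 290
  23800 nanovolts = 23800 × 10⁻³ microvolts = 23.8
Sum: 49.9 + 290 + 23.8 = 363.7

363.7 microvolts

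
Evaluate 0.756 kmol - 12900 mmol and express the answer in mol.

743.1 mol

In mol:
  0.756 kmol = 0.756e3 mol = 756
  12900 mmol = 12900e-3 mol = 12.9
Difference: 756 - 12.9 = 743.1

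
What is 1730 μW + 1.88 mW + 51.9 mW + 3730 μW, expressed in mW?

59.24 mW

In mW:
  1730 μW = 1730 × 10⁻³ mW = 1.73
  1.88 mW → 1.88
  51.9 mW → 51.9
  3730 μW = 3730 × 10⁻³ mW = 3.73
Sum: 1.73 + 1.88 + 51.9 + 3.73 = 59.24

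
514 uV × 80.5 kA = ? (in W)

41.377 W

514 × 10⁻⁶ × 80.5 × 10³ = 41377 × 10⁻³ W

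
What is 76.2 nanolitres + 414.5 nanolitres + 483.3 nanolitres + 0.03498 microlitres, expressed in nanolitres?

In nanolitres:
  76.2 nanolitres → 76.2
  414.5 nanolitres → 414.5
  483.3 nanolitres → 483.3
  0.03498 microlitres = 0.03498 × 10^3 nanolitres = 34.98
Sum: 76.2 + 414.5 + 483.3 + 34.98 = 1008.98

1008.98 nanolitres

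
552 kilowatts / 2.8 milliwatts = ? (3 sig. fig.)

(552 × 10^3) / (2.8 × 10^-3) = 197.1 × 10^6

197000000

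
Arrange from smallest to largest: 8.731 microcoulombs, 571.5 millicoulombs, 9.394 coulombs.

8.731 microcoulombs = 0.000008731 coulombs
571.5 millicoulombs = 0.5715 coulombs
9.394 coulombs = 9.394 coulombs

8.731 microcoulombs < 571.5 millicoulombs < 9.394 coulombs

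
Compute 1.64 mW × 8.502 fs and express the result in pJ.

1.64e-3 × 8.502e-15 = 13.94328e-18 J

0.00001394328 pJ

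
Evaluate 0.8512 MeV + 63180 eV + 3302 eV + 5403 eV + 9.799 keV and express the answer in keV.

932.884 keV

In keV:
  0.8512 MeV = 0.8512 × 10³ keV = 851.2
  63180 eV = 63180 × 10⁻³ keV = 63.18
  3302 eV = 3302 × 10⁻³ keV = 3.302
  5403 eV = 5403 × 10⁻³ keV = 5.403
  9.799 keV → 9.799
Sum: 851.2 + 63.18 + 3.302 + 5.403 + 9.799 = 932.884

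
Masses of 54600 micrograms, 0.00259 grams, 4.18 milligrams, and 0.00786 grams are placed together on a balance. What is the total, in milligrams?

In milligrams:
  54600 micrograms = 54600 × 10^-3 milligrams = 54.6
  0.00259 grams = 0.00259 × 10^3 milligrams = 2.59
  4.18 milligrams → 4.18
  0.00786 grams = 0.00786 × 10^3 milligrams = 7.86
Sum: 54.6 + 2.59 + 4.18 + 7.86 = 69.23

69.23 milligrams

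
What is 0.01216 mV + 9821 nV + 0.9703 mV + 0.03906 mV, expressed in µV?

In µV:
  0.01216 mV = 0.01216 × 10³ µV = 12.16
  9821 nV = 9821 × 10⁻³ µV = 9.821
  0.9703 mV = 0.9703 × 10³ µV = 970.3
  0.03906 mV = 0.03906 × 10³ µV = 39.06
Sum: 12.16 + 9.821 + 970.3 + 39.06 = 1031.341

1031.341 µV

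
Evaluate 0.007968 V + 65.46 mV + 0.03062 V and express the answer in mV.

In mV:
  0.007968 V = 0.007968 × 10³ mV = 7.968
  65.46 mV → 65.46
  0.03062 V = 0.03062 × 10³ mV = 30.62
Sum: 7.968 + 65.46 + 30.62 = 104.048

104.048 mV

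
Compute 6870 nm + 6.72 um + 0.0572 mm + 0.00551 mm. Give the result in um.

In um:
  6870 nm = 6870 × 10^-3 um = 6.87
  6.72 um → 6.72
  0.0572 mm = 0.0572 × 10^3 um = 57.2
  0.00551 mm = 0.00551 × 10^3 um = 5.51
Sum: 6.87 + 6.72 + 57.2 + 5.51 = 76.3

76.3 um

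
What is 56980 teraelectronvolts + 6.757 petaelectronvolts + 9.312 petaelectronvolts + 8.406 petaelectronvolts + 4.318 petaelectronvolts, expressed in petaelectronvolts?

In petaelectronvolts:
  56980 teraelectronvolts = 56980 × 10^-3 petaelectronvolts = 56.98
  6.757 petaelectronvolts → 6.757
  9.312 petaelectronvolts → 9.312
  8.406 petaelectronvolts → 8.406
  4.318 petaelectronvolts → 4.318
Sum: 56.98 + 6.757 + 9.312 + 8.406 + 4.318 = 85.773

85.773 petaelectronvolts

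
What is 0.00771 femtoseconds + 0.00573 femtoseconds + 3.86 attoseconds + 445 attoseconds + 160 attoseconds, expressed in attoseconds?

622.3 attoseconds

In attoseconds:
  0.00771 femtoseconds = 0.00771 × 10³ attoseconds = 7.71
  0.00573 femtoseconds = 0.00573 × 10³ attoseconds = 5.73
  3.86 attoseconds → 3.86
  445 attoseconds → 445
  160 attoseconds → 160
Sum: 7.71 + 5.73 + 3.86 + 445 + 160 = 622.3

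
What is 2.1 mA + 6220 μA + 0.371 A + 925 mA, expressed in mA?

In mA:
  2.1 mA → 2.1
  6220 μA = 6220 × 10⁻³ mA = 6.22
  0.371 A = 0.371 × 10³ mA = 371
  925 mA → 925
Sum: 2.1 + 6.22 + 371 + 925 = 1304.32

1304.32 mA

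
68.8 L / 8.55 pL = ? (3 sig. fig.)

8050000000000

(68.8) / (8.55e-12) = 8.047e12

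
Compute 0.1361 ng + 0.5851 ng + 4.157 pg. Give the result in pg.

725.357 pg

In pg:
  0.1361 ng = 0.1361 × 10^3 pg = 136.1
  0.5851 ng = 0.5851 × 10^3 pg = 585.1
  4.157 pg → 4.157
Sum: 136.1 + 585.1 + 4.157 = 725.357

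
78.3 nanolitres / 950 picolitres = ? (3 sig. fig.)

(78.3 × 10^-9) / (950 × 10^-12) = 0.08242 × 10^3

82.4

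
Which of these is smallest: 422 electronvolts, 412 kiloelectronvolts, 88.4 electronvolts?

422 electronvolts = 422 electronvolts
412 kiloelectronvolts = 412000 electronvolts
88.4 electronvolts = 88.4 electronvolts

88.4 electronvolts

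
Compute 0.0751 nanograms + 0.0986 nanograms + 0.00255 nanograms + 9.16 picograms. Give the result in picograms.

In picograms:
  0.0751 nanograms = 0.0751e3 picograms = 75.1
  0.0986 nanograms = 0.0986e3 picograms = 98.6
  0.00255 nanograms = 0.00255e3 picograms = 2.55
  9.16 picograms → 9.16
Sum: 75.1 + 98.6 + 2.55 + 9.16 = 185.41

185.41 picograms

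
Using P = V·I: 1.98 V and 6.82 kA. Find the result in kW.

1.98 × 6.82 × 10³ = 13.5036 × 10³ W

13.5036 kW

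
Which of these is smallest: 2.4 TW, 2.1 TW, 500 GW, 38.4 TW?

500 GW

2.4 TW = 2400000000000 W
2.1 TW = 2100000000000 W
500 GW = 500000000000 W
38.4 TW = 38400000000000 W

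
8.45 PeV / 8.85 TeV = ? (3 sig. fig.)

955

(8.45 × 10¹⁵) / (8.85 × 10¹²) = 0.9548 × 10³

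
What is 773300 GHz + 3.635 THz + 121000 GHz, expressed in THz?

897.935 THz

In THz:
  773300 GHz = 773300e-3 THz = 773.3
  3.635 THz → 3.635
  121000 GHz = 121000e-3 THz = 121
Sum: 773.3 + 3.635 + 121 = 897.935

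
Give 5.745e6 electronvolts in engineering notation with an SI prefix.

5.745 megaelectronvolts

= 5.745e6 electronvolts; 1e6 is mega.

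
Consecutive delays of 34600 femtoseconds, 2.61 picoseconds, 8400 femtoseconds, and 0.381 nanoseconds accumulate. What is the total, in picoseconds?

426.61 picoseconds

In picoseconds:
  34600 femtoseconds = 34600 × 10⁻³ picoseconds = 34.6
  2.61 picoseconds → 2.61
  8400 femtoseconds = 8400 × 10⁻³ picoseconds = 8.4
  0.381 nanoseconds = 0.381 × 10³ picoseconds = 381
Sum: 34.6 + 2.61 + 8.4 + 381 = 426.61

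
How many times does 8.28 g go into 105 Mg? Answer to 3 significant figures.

(105 × 10^6) / (8.28) = 12.68 × 10^6

12700000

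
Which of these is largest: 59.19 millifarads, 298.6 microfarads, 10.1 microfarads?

59.19 millifarads

59.19 millifarads = 0.05919 farads
298.6 microfarads = 0.0002986 farads
10.1 microfarads = 0.0000101 farads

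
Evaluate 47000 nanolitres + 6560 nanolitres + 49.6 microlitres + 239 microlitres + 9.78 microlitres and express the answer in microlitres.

In microlitres:
  47000 nanolitres = 47000 × 10⁻³ microlitres = 47
  6560 nanolitres = 6560 × 10⁻³ microlitres = 6.56
  49.6 microlitres → 49.6
  239 microlitres → 239
  9.78 microlitres → 9.78
Sum: 47 + 6.56 + 49.6 + 239 + 9.78 = 351.94

351.94 microlitres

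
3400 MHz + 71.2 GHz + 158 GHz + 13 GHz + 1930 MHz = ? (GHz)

In GHz:
  3400 MHz = 3400e-3 GHz = 3.4
  71.2 GHz → 71.2
  158 GHz → 158
  13 GHz → 13
  1930 MHz = 1930e-3 GHz = 1.93
Sum: 3.4 + 71.2 + 158 + 13 + 1.93 = 247.53

247.53 GHz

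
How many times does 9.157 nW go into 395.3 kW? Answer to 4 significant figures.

43170000000000

(395.3 × 10³) / (9.157 × 10⁻⁹) = 43.169 × 10¹²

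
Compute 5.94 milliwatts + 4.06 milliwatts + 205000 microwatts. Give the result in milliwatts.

In milliwatts:
  5.94 milliwatts → 5.94
  4.06 milliwatts → 4.06
  205000 microwatts = 205000 × 10⁻³ milliwatts = 205
Sum: 5.94 + 4.06 + 205 = 215

215 milliwatts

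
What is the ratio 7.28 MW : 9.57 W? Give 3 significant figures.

761000

(7.28 × 10⁶) / (9.57) = 0.7607 × 10⁶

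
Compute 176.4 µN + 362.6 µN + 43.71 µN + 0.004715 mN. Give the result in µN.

587.425 µN

In µN:
  176.4 µN → 176.4
  362.6 µN → 362.6
  43.71 µN → 43.71
  0.004715 mN = 0.004715 × 10³ µN = 4.715
Sum: 176.4 + 362.6 + 43.71 + 4.715 = 587.425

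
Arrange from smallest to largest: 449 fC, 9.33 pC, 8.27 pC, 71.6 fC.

449 fC = 0.000000000000449 C
9.33 pC = 0.00000000000933 C
8.27 pC = 0.00000000000827 C
71.6 fC = 0.0000000000000716 C

71.6 fC < 449 fC < 8.27 pC < 9.33 pC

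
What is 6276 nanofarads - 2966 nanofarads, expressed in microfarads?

3.31 microfarads

In microfarads:
  6276 nanofarads = 6276 × 10^-3 microfarads = 6.276
  2966 nanofarads = 2966 × 10^-3 microfarads = 2.966
Difference: 6.276 - 2.966 = 3.31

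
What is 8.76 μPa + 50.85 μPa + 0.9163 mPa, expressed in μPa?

975.91 μPa

In μPa:
  8.76 μPa → 8.76
  50.85 μPa → 50.85
  0.9163 mPa = 0.9163 × 10^3 μPa = 916.3
Sum: 8.76 + 50.85 + 916.3 = 975.91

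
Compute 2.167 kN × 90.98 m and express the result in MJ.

0.19715366 MJ

2.167e3 × 90.98 = 197.15366e3 J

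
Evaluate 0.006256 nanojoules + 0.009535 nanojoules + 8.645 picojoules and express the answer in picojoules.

24.436 picojoules

In picojoules:
  0.006256 nanojoules = 0.006256e3 picojoules = 6.256
  0.009535 nanojoules = 0.009535e3 picojoules = 9.535
  8.645 picojoules → 8.645
Sum: 6.256 + 9.535 + 8.645 = 24.436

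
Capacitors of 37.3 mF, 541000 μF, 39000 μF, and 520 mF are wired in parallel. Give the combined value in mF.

1137.3 mF

In mF:
  37.3 mF → 37.3
  541000 μF = 541000 × 10^-3 mF = 541
  39000 μF = 39000 × 10^-3 mF = 39
  520 mF → 520
Sum: 37.3 + 541 + 39 + 520 = 1137.3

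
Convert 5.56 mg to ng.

milli = 10⁻³, nano = 10⁻⁹; factor is 10⁶.
5.56 × 10⁶ = 5560000

5560000 ng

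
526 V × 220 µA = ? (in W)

526 × 220e-6 = 115720e-6 W

0.11572 W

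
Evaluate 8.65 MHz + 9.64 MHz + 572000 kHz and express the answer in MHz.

590.29 MHz

In MHz:
  8.65 MHz → 8.65
  9.64 MHz → 9.64
  572000 kHz = 572000 × 10⁻³ MHz = 572
Sum: 8.65 + 9.64 + 572 = 590.29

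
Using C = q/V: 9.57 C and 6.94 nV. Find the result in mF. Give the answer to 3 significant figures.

1380000000000 mF

(9.57) / (6.94 × 10⁻⁹) = 1.379 × 10⁹ F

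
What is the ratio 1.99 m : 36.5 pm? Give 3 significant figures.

(1.99) / (36.5 × 10⁻¹²) = 0.05452 × 10¹²

54500000000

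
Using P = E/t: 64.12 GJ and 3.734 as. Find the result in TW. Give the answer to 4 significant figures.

(64.12e9) / (3.734e-18) = 17.1719e27 W

17170000000000000 TW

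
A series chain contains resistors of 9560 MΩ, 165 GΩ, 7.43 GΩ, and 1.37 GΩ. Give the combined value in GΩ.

In GΩ:
  9560 MΩ = 9560e-3 GΩ = 9.56
  165 GΩ → 165
  7.43 GΩ → 7.43
  1.37 GΩ → 1.37
Sum: 9.56 + 165 + 7.43 + 1.37 = 183.36

183.36 GΩ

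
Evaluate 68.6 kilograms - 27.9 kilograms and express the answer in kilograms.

In kilograms:
  68.6 kilograms → 68.6
  27.9 kilograms → 27.9
Difference: 68.6 - 27.9 = 40.7

40.7 kilograms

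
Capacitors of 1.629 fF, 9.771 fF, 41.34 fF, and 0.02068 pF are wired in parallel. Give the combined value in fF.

In fF:
  1.629 fF → 1.629
  9.771 fF → 9.771
  41.34 fF → 41.34
  0.02068 pF = 0.02068 × 10³ fF = 20.68
Sum: 1.629 + 9.771 + 41.34 + 20.68 = 73.42

73.42 fF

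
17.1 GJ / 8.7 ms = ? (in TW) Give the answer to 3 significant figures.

(17.1e9) / (8.7e-3) = 1.9655e12 W

1.97 TW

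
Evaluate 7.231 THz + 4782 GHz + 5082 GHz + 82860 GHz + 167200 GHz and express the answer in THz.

In THz:
  7.231 THz → 7.231
  4782 GHz = 4782 × 10^-3 THz = 4.782
  5082 GHz = 5082 × 10^-3 THz = 5.082
  82860 GHz = 82860 × 10^-3 THz = 82.86
  167200 GHz = 167200 × 10^-3 THz = 167.2
Sum: 7.231 + 4.782 + 5.082 + 82.86 + 167.2 = 267.155

267.155 THz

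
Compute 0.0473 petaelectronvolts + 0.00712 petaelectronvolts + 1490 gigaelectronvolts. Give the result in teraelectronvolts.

In teraelectronvolts:
  0.0473 petaelectronvolts = 0.0473e3 teraelectronvolts = 47.3
  0.00712 petaelectronvolts = 0.00712e3 teraelectronvolts = 7.12
  1490 gigaelectronvolts = 1490e-3 teraelectronvolts = 1.49
Sum: 47.3 + 7.12 + 1.49 = 55.91

55.91 teraelectronvolts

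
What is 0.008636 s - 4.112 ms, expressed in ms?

4.524 ms

In ms:
  0.008636 s = 0.008636e3 ms = 8.636
  4.112 ms → 4.112
Difference: 8.636 - 4.112 = 4.524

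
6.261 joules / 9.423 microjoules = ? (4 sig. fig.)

(6.261) / (9.423 × 10⁻⁶) = 0.66444 × 10⁶

664400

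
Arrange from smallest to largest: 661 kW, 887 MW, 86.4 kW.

661 kW = 661000 W
887 MW = 887000000 W
86.4 kW = 86400 W

86.4 kW < 661 kW < 887 MW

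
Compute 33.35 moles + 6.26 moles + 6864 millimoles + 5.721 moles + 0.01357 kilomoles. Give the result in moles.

In moles:
  33.35 moles → 33.35
  6.26 moles → 6.26
  6864 millimoles = 6864e-3 moles = 6.864
  5.721 moles → 5.721
  0.01357 kilomoles = 0.01357e3 moles = 13.57
Sum: 33.35 + 6.26 + 6.864 + 5.721 + 13.57 = 65.765

65.765 moles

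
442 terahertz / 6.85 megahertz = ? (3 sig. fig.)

64500000

(442e12) / (6.85e6) = 64.53e6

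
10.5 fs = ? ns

femto = 10⁻¹⁵, nano = 10⁻⁹; factor is 10⁻⁶.
10.5 × 10⁻⁶ = 0.0000105

0.0000105 ns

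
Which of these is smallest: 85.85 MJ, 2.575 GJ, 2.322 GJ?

85.85 MJ = 85850000 J
2.575 GJ = 2575000000 J
2.322 GJ = 2322000000 J

85.85 MJ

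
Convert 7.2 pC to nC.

pico = 1e-12, nano = 1e-9; factor is 1e-3.
7.2 × 1e-3 = 0.0072

0.0072 nC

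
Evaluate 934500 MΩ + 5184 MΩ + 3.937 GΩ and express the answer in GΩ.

In GΩ:
  934500 MΩ = 934500e-3 GΩ = 934.5
  5184 MΩ = 5184e-3 GΩ = 5.184
  3.937 GΩ → 3.937
Sum: 934.5 + 5.184 + 3.937 = 943.621

943.621 GΩ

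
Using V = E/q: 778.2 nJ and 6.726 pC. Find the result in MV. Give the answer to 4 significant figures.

(778.2e-9) / (6.726e-12) = 115.7e3 V

0.1157 MV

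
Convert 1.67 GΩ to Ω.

1670000000 Ω

giga = 10⁹, (no prefix) = 10⁰; factor is 10⁹.
1.67 × 10⁹ = 1670000000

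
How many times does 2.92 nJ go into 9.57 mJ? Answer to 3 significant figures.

(9.57 × 10^-3) / (2.92 × 10^-9) = 3.277 × 10^6

3280000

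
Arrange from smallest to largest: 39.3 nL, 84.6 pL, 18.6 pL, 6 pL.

39.3 nL = 0.0000000393 L
84.6 pL = 0.0000000000846 L
18.6 pL = 0.0000000000186 L
6 pL = 0.000000000006 L

6 pL < 18.6 pL < 84.6 pL < 39.3 nL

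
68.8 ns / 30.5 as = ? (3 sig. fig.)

2260000000

(68.8 × 10^-9) / (30.5 × 10^-18) = 2.256 × 10^9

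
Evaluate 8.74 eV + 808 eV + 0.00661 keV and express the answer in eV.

823.35 eV

In eV:
  8.74 eV → 8.74
  808 eV → 808
  0.00661 keV = 0.00661e3 eV = 6.61
Sum: 8.74 + 808 + 6.61 = 823.35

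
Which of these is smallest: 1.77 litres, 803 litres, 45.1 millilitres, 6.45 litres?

1.77 litres = 1.77 litres
803 litres = 803 litres
45.1 millilitres = 0.0451 litres
6.45 litres = 6.45 litres

45.1 millilitres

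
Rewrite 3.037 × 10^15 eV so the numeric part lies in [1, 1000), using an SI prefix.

= 3.037 × 10^15 eV; 10^15 is peta.

3.037 PeV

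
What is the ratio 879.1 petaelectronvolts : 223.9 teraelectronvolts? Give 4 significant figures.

(879.1e15) / (223.9e12) = 3.9263e3

3926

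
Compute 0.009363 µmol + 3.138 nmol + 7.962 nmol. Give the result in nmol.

In nmol:
  0.009363 µmol = 0.009363 × 10³ nmol = 9.363
  3.138 nmol → 3.138
  7.962 nmol → 7.962
Sum: 9.363 + 3.138 + 7.962 = 20.463

20.463 nmol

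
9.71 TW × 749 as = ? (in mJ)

7.27279 mJ

9.71e12 × 749e-18 = 7272.79e-6 J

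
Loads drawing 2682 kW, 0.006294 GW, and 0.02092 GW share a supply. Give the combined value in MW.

29.896 MW

In MW:
  2682 kW = 2682 × 10^-3 MW = 2.682
  0.006294 GW = 0.006294 × 10^3 MW = 6.294
  0.02092 GW = 0.02092 × 10^3 MW = 20.92
Sum: 2.682 + 6.294 + 20.92 = 29.896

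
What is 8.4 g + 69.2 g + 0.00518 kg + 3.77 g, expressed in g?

86.55 g

In g:
  8.4 g → 8.4
  69.2 g → 69.2
  0.00518 kg = 0.00518 × 10³ g = 5.18
  3.77 g → 3.77
Sum: 8.4 + 69.2 + 5.18 + 3.77 = 86.55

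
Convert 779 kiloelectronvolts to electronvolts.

kilo = 1e3, (no prefix) = 1e0; factor is 1e3.
779 × 1e3 = 779000

779000 electronvolts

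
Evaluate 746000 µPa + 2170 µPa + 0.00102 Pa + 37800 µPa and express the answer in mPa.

786.99 mPa

In mPa:
  746000 µPa = 746000 × 10⁻³ mPa = 746
  2170 µPa = 2170 × 10⁻³ mPa = 2.17
  0.00102 Pa = 0.00102 × 10³ mPa = 1.02
  37800 µPa = 37800 × 10⁻³ mPa = 37.8
Sum: 746 + 2.17 + 1.02 + 37.8 = 786.99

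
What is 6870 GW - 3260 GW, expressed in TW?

In TW:
  6870 GW = 6870 × 10⁻³ TW = 6.87
  3260 GW = 3260 × 10⁻³ TW = 3.26
Difference: 6.87 - 3.26 = 3.61

3.61 TW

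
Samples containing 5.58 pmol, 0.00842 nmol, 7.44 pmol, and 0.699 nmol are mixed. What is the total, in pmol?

In pmol:
  5.58 pmol → 5.58
  0.00842 nmol = 0.00842e3 pmol = 8.42
  7.44 pmol → 7.44
  0.699 nmol = 0.699e3 pmol = 699
Sum: 5.58 + 8.42 + 7.44 + 699 = 720.44

720.44 pmol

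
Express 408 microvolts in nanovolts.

micro = 10⁻⁶, nano = 10⁻⁹; factor is 10³.
408 × 10³ = 408000

408000 nanovolts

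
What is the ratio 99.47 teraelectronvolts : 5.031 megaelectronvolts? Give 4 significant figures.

19770000

(99.47 × 10¹²) / (5.031 × 10⁶) = 19.771 × 10⁶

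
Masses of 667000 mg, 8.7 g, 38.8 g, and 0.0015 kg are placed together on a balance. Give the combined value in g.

716 g

In g:
  667000 mg = 667000e-3 g = 667
  8.7 g → 8.7
  38.8 g → 38.8
  0.0015 kg = 0.0015e3 g = 1.5
Sum: 667 + 8.7 + 38.8 + 1.5 = 716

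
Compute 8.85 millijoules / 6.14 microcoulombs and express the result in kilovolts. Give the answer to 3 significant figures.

(8.85 × 10⁻³) / (6.14 × 10⁻⁶) = 1.4414 × 10³ V

1.44 kilovolts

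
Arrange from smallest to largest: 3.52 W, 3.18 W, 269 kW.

3.18 W < 3.52 W < 269 kW

3.52 W = 3.52 W
3.18 W = 3.18 W
269 kW = 269000 W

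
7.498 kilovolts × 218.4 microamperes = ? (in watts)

1.6375632 watts

7.498 × 10³ × 218.4 × 10⁻⁶ = 1637.5632 × 10⁻³ W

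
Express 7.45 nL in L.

0.00000000745 L

nano = 10^-9, (no prefix) = 10^0; factor is 10^-9.
7.45 × 10^-9 = 0.00000000745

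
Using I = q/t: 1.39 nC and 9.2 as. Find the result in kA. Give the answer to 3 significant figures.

(1.39 × 10^-9) / (9.2 × 10^-18) = 0.15109 × 10^9 A

151000 kA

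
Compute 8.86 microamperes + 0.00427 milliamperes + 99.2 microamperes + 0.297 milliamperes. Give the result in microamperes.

In microamperes:
  8.86 microamperes → 8.86
  0.00427 milliamperes = 0.00427 × 10³ microamperes = 4.27
  99.2 microamperes → 99.2
  0.297 milliamperes = 0.297 × 10³ microamperes = 297
Sum: 8.86 + 4.27 + 99.2 + 297 = 409.33

409.33 microamperes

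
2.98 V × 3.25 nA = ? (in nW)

2.98 × 3.25e-9 = 9.685e-9 W

9.685 nW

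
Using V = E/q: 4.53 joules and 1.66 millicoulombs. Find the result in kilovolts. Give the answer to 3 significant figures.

(4.53) / (1.66 × 10^-3) = 2.7289 × 10^3 V

2.73 kilovolts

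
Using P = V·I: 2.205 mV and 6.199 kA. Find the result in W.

13.668795 W

2.205 × 10^-3 × 6.199 × 10^3 = 13.668795 W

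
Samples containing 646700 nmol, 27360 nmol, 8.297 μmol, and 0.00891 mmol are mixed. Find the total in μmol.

691.267 μmol

In μmol:
  646700 nmol = 646700 × 10^-3 μmol = 646.7
  27360 nmol = 27360 × 10^-3 μmol = 27.36
  8.297 μmol → 8.297
  0.00891 mmol = 0.00891 × 10^3 μmol = 8.91
Sum: 646.7 + 27.36 + 8.297 + 8.91 = 691.267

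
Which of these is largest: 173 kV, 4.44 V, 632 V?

173 kV

173 kV = 173000 V
4.44 V = 4.44 V
632 V = 632 V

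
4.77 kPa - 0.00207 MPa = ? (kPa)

In kPa:
  4.77 kPa → 4.77
  0.00207 MPa = 0.00207e3 kPa = 2.07
Difference: 4.77 - 2.07 = 2.7

2.7 kPa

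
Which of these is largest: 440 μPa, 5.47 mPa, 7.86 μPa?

5.47 mPa

440 μPa = 0.00044 Pa
5.47 mPa = 0.00547 Pa
7.86 μPa = 0.00000786 Pa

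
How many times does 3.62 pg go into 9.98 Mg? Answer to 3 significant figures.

(9.98 × 10^6) / (3.62 × 10^-12) = 2.757 × 10^18

2760000000000000000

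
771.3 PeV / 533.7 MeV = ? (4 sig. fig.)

(771.3 × 10^15) / (533.7 × 10^6) = 1.4452 × 10^9

1445000000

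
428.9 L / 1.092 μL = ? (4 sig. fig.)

392800000

(428.9) / (1.092 × 10⁻⁶) = 392.77 × 10⁶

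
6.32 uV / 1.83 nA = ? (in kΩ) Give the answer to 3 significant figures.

(6.32 × 10^-6) / (1.83 × 10^-9) = 3.4536 × 10^3 Ω

3.45 kΩ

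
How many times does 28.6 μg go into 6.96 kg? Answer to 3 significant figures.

(6.96 × 10³) / (28.6 × 10⁻⁶) = 0.2434 × 10⁹

243000000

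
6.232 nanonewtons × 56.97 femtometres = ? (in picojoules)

6.232 × 10⁻⁹ × 56.97 × 10⁻¹⁵ = 355.03704 × 10⁻²⁴ J

0.00000000035503704 picojoules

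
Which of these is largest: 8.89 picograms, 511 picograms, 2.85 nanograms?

2.85 nanograms

8.89 picograms = 0.00000000000889 grams
511 picograms = 0.000000000511 grams
2.85 nanograms = 0.00000000285 grams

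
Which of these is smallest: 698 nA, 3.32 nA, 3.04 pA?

3.04 pA

698 nA = 0.000000698 A
3.32 nA = 0.00000000332 A
3.04 pA = 0.00000000000304 A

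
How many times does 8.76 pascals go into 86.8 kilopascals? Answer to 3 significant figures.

9910

(86.8 × 10^3) / (8.76) = 9.909 × 10^3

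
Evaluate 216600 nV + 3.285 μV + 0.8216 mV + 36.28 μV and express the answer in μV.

1077.765 μV

In μV:
  216600 nV = 216600 × 10^-3 μV = 216.6
  3.285 μV → 3.285
  0.8216 mV = 0.8216 × 10^3 μV = 821.6
  36.28 μV → 36.28
Sum: 216.6 + 3.285 + 821.6 + 36.28 = 1077.765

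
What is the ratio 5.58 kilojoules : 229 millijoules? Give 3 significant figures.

24400

(5.58e3) / (229e-3) = 0.02437e6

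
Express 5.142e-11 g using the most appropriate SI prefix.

51.42 pg

= 51.42e-12 g; 1e-12 is pico.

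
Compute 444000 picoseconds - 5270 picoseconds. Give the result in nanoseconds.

In nanoseconds:
  444000 picoseconds = 444000e-3 nanoseconds = 444
  5270 picoseconds = 5270e-3 nanoseconds = 5.27
Difference: 444 - 5.27 = 438.73

438.73 nanoseconds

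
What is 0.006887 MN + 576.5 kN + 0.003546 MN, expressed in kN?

In kN:
  0.006887 MN = 0.006887 × 10³ kN = 6.887
  576.5 kN → 576.5
  0.003546 MN = 0.003546 × 10³ kN = 3.546
Sum: 6.887 + 576.5 + 3.546 = 586.933

586.933 kN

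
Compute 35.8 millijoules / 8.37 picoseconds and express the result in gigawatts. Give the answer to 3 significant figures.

4.28 gigawatts

(35.8 × 10^-3) / (8.37 × 10^-12) = 4.2772 × 10^9 W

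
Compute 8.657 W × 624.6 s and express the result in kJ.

8.657 × 624.6 = 5407.1622 J

5.4071622 kJ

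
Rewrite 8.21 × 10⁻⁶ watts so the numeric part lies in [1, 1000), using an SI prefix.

= 8.21 × 10⁻⁶ watts; 10⁻⁶ is micro.

8.21 microwatts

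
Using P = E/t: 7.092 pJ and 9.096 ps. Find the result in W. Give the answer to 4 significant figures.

0.7797 W

(7.092e-12) / (9.096e-12) = 0.779683 W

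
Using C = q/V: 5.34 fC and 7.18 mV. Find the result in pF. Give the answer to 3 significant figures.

0.744 pF

(5.34e-15) / (7.18e-3) = 0.74373e-12 F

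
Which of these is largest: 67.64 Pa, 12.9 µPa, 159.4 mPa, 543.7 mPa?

67.64 Pa

67.64 Pa = 67.64 Pa
12.9 µPa = 0.0000129 Pa
159.4 mPa = 0.1594 Pa
543.7 mPa = 0.5437 Pa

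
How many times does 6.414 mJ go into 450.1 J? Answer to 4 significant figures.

(450.1) / (6.414 × 10^-3) = 70.175 × 10^3

70170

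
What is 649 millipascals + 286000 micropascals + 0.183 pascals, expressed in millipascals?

In millipascals:
  649 millipascals → 649
  286000 micropascals = 286000 × 10^-3 millipascals = 286
  0.183 pascals = 0.183 × 10^3 millipascals = 183
Sum: 649 + 286 + 183 = 1118

1118 millipascals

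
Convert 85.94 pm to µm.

pico = 10^-12, micro = 10^-6; factor is 10^-6.
85.94 × 10^-6 = 0.00008594

0.00008594 µm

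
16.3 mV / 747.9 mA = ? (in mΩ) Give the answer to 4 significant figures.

(16.3 × 10⁻³) / (747.9 × 10⁻³) = 0.0217944 Ω

21.79 mΩ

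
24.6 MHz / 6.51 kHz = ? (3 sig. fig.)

3780

(24.6 × 10⁶) / (6.51 × 10³) = 3.779 × 10³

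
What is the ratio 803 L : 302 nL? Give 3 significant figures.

2660000000

(803) / (302e-9) = 2.659e9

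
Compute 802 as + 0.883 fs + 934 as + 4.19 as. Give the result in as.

In as:
  802 as → 802
  0.883 fs = 0.883 × 10³ as = 883
  934 as → 934
  4.19 as → 4.19
Sum: 802 + 883 + 934 + 4.19 = 2623.19

2623.19 as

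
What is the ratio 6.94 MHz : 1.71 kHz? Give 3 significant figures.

(6.94 × 10⁶) / (1.71 × 10³) = 4.058 × 10³

4060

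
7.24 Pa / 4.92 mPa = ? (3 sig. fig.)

(7.24) / (4.92e-3) = 1.472e3

1470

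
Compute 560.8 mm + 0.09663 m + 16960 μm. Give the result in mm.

674.39 mm

In mm:
  560.8 mm → 560.8
  0.09663 m = 0.09663 × 10³ mm = 96.63
  16960 μm = 16960 × 10⁻³ mm = 16.96
Sum: 560.8 + 96.63 + 16.96 = 674.39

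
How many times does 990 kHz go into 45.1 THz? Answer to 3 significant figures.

45600000

(45.1 × 10^12) / (990 × 10^3) = 0.04556 × 10^9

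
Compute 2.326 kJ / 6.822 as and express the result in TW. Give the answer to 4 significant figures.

341000000 TW

(2.326 × 10³) / (6.822 × 10⁻¹⁸) = 0.340956 × 10²¹ W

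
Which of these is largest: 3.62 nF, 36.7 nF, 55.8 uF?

55.8 uF

3.62 nF = 0.00000000362 F
36.7 nF = 0.0000000367 F
55.8 uF = 0.0000558 F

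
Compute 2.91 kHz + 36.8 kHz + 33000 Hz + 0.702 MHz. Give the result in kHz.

774.71 kHz

In kHz:
  2.91 kHz → 2.91
  36.8 kHz → 36.8
  33000 Hz = 33000 × 10^-3 kHz = 33
  0.702 MHz = 0.702 × 10^3 kHz = 702
Sum: 2.91 + 36.8 + 33 + 702 = 774.71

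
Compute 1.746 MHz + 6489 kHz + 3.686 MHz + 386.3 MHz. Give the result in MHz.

398.221 MHz

In MHz:
  1.746 MHz → 1.746
  6489 kHz = 6489 × 10^-3 MHz = 6.489
  3.686 MHz → 3.686
  386.3 MHz → 386.3
Sum: 1.746 + 6.489 + 3.686 + 386.3 = 398.221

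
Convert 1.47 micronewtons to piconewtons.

1470000 piconewtons

micro = 10^-6, pico = 10^-12; factor is 10^6.
1.47 × 10^6 = 1470000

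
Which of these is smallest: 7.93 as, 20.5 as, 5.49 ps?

7.93 as = 0.00000000000000000793 s
20.5 as = 0.0000000000000000205 s
5.49 ps = 0.00000000000549 s

7.93 as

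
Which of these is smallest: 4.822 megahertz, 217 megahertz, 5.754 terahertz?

4.822 megahertz = 4822000 hertz
217 megahertz = 217000000 hertz
5.754 terahertz = 5754000000000 hertz

4.822 megahertz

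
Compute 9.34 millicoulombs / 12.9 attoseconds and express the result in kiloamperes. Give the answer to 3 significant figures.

724000000000 kiloamperes

(9.34e-3) / (12.9e-18) = 0.72403e15 A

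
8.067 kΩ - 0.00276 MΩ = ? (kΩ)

In kΩ:
  8.067 kΩ → 8.067
  0.00276 MΩ = 0.00276e3 kΩ = 2.76
Difference: 8.067 - 2.76 = 5.307

5.307 kΩ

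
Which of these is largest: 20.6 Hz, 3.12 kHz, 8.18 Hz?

3.12 kHz

20.6 Hz = 20.6 Hz
3.12 kHz = 3120 Hz
8.18 Hz = 8.18 Hz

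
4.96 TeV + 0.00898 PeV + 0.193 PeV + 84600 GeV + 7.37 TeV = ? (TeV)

298.91 TeV

In TeV:
  4.96 TeV → 4.96
  0.00898 PeV = 0.00898e3 TeV = 8.98
  0.193 PeV = 0.193e3 TeV = 193
  84600 GeV = 84600e-3 TeV = 84.6
  7.37 TeV → 7.37
Sum: 4.96 + 8.98 + 193 + 84.6 + 7.37 = 298.91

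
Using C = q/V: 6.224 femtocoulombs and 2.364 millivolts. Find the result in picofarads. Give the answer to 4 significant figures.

2.633 picofarads

(6.224e-15) / (2.364e-3) = 2.63283e-12 F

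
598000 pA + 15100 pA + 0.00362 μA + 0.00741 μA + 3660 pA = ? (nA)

In nA:
  598000 pA = 598000 × 10⁻³ nA = 598
  15100 pA = 15100 × 10⁻³ nA = 15.1
  0.00362 μA = 0.00362 × 10³ nA = 3.62
  0.00741 μA = 0.00741 × 10³ nA = 7.41
  3660 pA = 3660 × 10⁻³ nA = 3.66
Sum: 598 + 15.1 + 3.62 + 7.41 + 3.66 = 627.79

627.79 nA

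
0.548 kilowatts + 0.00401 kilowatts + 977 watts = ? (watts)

In watts:
  0.548 kilowatts = 0.548e3 watts = 548
  0.00401 kilowatts = 0.00401e3 watts = 4.01
  977 watts → 977
Sum: 548 + 4.01 + 977 = 1529.01

1529.01 watts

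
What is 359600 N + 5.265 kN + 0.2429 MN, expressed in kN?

607.765 kN

In kN:
  359600 N = 359600 × 10⁻³ kN = 359.6
  5.265 kN → 5.265
  0.2429 MN = 0.2429 × 10³ kN = 242.9
Sum: 359.6 + 5.265 + 242.9 = 607.765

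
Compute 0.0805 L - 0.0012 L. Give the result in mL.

In mL:
  0.0805 L = 0.0805 × 10^3 mL = 80.5
  0.0012 L = 0.0012 × 10^3 mL = 1.2
Difference: 80.5 - 1.2 = 79.3

79.3 mL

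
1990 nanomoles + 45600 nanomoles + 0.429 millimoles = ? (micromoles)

476.59 micromoles

In micromoles:
  1990 nanomoles = 1990 × 10^-3 micromoles = 1.99
  45600 nanomoles = 45600 × 10^-3 micromoles = 45.6
  0.429 millimoles = 0.429 × 10^3 micromoles = 429
Sum: 1.99 + 45.6 + 429 = 476.59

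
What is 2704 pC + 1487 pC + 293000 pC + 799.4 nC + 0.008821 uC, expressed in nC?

In nC:
  2704 pC = 2704e-3 nC = 2.704
  1487 pC = 1487e-3 nC = 1.487
  293000 pC = 293000e-3 nC = 293
  799.4 nC → 799.4
  0.008821 uC = 0.008821e3 nC = 8.821
Sum: 2.704 + 1.487 + 293 + 799.4 + 8.821 = 1105.412

1105.412 nC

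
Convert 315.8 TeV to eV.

tera = 10¹², (no prefix) = 10⁰; factor is 10¹².
315.8 × 10¹² = 315800000000000

315800000000000 eV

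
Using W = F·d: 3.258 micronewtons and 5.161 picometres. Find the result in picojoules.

3.258 × 10⁻⁶ × 5.161 × 10⁻¹² = 16.814538 × 10⁻¹⁸ J

0.000016814538 picojoules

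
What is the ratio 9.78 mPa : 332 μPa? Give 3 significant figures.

(9.78 × 10^-3) / (332 × 10^-6) = 0.02946 × 10^3

29.5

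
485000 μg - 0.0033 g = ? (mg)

In mg:
  485000 μg = 485000e-3 mg = 485
  0.0033 g = 0.0033e3 mg = 3.3
Difference: 485 - 3.3 = 481.7

481.7 mg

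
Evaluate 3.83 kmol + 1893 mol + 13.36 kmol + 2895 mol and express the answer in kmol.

In kmol:
  3.83 kmol → 3.83
  1893 mol = 1893e-3 kmol = 1.893
  13.36 kmol → 13.36
  2895 mol = 2895e-3 kmol = 2.895
Sum: 3.83 + 1.893 + 13.36 + 2.895 = 21.978

21.978 kmol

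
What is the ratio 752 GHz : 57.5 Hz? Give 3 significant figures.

(752 × 10⁹) / (57.5) = 13.08 × 10⁹

13100000000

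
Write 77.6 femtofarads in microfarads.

femto = 1e-15, micro = 1e-6; factor is 1e-9.
77.6 × 1e-9 = 0.0000000776

0.0000000776 microfarads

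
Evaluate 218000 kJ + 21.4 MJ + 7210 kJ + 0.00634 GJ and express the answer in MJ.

252.95 MJ

In MJ:
  218000 kJ = 218000e-3 MJ = 218
  21.4 MJ → 21.4
  7210 kJ = 7210e-3 MJ = 7.21
  0.00634 GJ = 0.00634e3 MJ = 6.34
Sum: 218 + 21.4 + 7.21 + 6.34 = 252.95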